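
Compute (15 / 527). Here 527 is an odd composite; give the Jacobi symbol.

-1

Reciprocity: 15 ≡ 3 and 527 ≡ 3 (mod 4), so (15/527) = −(527/15).
Reduce top mod 15: now compute (2/15).
Pull out 2: since 15 ≡ 7 (mod 8), (2/15) = +1.
Reached (1/15) = 1. Collecting the sign flips along the way, the symbol is -1.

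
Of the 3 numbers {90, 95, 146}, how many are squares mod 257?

2

(90/257) = -1 → non-residue.
(95/257) = +1 → QR.
(146/257) = +1 → QR.
Total quadratic residues among the 3: 2.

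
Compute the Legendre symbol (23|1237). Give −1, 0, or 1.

1

Reciprocity: 23 ≡ 3 and 1237 ≡ 1 (mod 4), so (23/1237) = +(1237/23).
Reduce top mod 23: now compute (18/23).
Pull out 2: since 23 ≡ 7 (mod 8), (2/23) = +1.
Reciprocity: 9 ≡ 1 and 23 ≡ 3 (mod 4), so (9/23) = +(23/9).
Reduce top mod 9: now compute (5/9).
Reciprocity: 5 ≡ 1 and 9 ≡ 1 (mod 4), so (5/9) = +(9/5).
Reduce top mod 5: now compute (4/5).
Pull out 2^2: since 5 ≡ 5 (mod 8), (2/5) = -1, so (2/5)^2 = +1.
Reached (1/5) = 1. Collecting the sign flips along the way, the symbol is +1.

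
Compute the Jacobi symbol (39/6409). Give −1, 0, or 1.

Reciprocity: 39 ≡ 3 and 6409 ≡ 1 (mod 4), so (39/6409) = +(6409/39).
Reduce top mod 39: now compute (13/39).
Reciprocity: 13 ≡ 1 and 39 ≡ 3 (mod 4), so (13/39) = +(39/13).
Reduce top mod 13: now compute (0/13).
Top reduces to 0: gcd > 1, so the symbol is 0.

0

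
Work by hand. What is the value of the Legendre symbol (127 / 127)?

0

First reduce: 127 ≡ 0 (mod 127).
Top reduces to 0: gcd > 1, so the symbol is 0.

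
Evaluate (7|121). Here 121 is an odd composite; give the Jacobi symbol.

Reciprocity: 7 ≡ 3 and 121 ≡ 1 (mod 4), so (7/121) = +(121/7).
Reduce top mod 7: now compute (2/7).
Pull out 2: since 7 ≡ 7 (mod 8), (2/7) = +1.
Reached (1/7) = 1. Collecting the sign flips along the way, the symbol is +1.

1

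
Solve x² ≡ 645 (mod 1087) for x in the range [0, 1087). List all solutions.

117, 970

Since 1087 ≡ 3 (mod 4), a square root of 645 is 645^((1087+1)/4) = 645^272 mod 1087.
Repeated squaring: 645^2≡791, 645^4≡656, 645^8≡971, 645^16≡412, 645^32≡172, 645^64≡235, 645^128≡875, 645^256≡377 (mod 1087).
645^272 = 645^(256+16) ≡ 970 (mod 1087).
Check: 970² = 940900 ≡ 645 (mod 1087). The two roots are 117 and 970.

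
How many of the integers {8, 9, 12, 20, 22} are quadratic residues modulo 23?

3

(8/23) = +1 → QR.
(9/23) = +1 → QR.
(12/23) = +1 → QR.
(20/23) = -1 → non-residue.
(22/23) = -1 → non-residue.
Total quadratic residues among the 5: 3.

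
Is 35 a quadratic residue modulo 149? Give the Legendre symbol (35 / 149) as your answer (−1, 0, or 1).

1

Euler's criterion: (35/149) ≡ 35^74 (mod 149).
35^2 ≡ 33 (mod 149)
35^4 ≡ 46 (mod 149)
35^8 ≡ 30 (mod 149)
35^16 ≡ 6 (mod 149)
35^32 ≡ 36 (mod 149)
35^64 ≡ 104 (mod 149)
35^74 = 35^(64+8+2) ≡ 1 (mod 149).
Result is 1, so (35/149) = 1.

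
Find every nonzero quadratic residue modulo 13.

1, 3, 4, 9, 10, 12

Square k = 1,…,6 (k and 13−k give the same square):
1²=1, 2²=4, 3²=9, 4²≡3, 5²≡12, 6²≡10 (mod 13).
So the quadratic residues mod 13 are {1, 3, 4, 9, 10, 12}.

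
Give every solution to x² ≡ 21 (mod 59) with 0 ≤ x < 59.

27, 32

Since 59 ≡ 3 (mod 4), a square root of 21 is 21^((59+1)/4) = 21^15 mod 59.
Repeated squaring: 21^2≡28, 21^4≡17, 21^8≡53 (mod 59).
21^15 = 21^(8+4+2+1) ≡ 27 (mod 59).
Check: 27² = 729 ≡ 21 (mod 59). The two roots are 27 and 32.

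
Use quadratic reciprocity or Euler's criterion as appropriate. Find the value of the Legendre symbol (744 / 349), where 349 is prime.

-1

First reduce: 744 ≡ 46 (mod 349).
Pull out 2: since 349 ≡ 5 (mod 8), (2/349) = -1.
Reciprocity: 23 ≡ 3 and 349 ≡ 1 (mod 4), so (23/349) = +(349/23).
Reduce top mod 23: now compute (4/23).
Pull out 2^2: since 23 ≡ 7 (mod 8), (2/23) = +1, so (2/23)^2 = +1.
Reached (1/23) = 1. Collecting the sign flips along the way, the symbol is -1.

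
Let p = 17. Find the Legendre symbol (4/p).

Euler's criterion: (4/17) ≡ 4^8 (mod 17).
4^2 ≡ 16 (mod 17)
4^4 ≡ 1 (mod 17)
4^8 ≡ 1 (mod 17)
4^8 = 4^(8) ≡ 1 (mod 17).
Result is 1, so (4/17) = 1.

1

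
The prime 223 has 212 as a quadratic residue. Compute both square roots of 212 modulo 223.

99, 124

Since 223 ≡ 3 (mod 4), a square root of 212 is 212^((223+1)/4) = 212^56 mod 223.
Repeated squaring: 212^2≡121, 212^4≡146, 212^8≡131, 212^16≡213, 212^32≡100 (mod 223).
212^56 = 212^(32+16+8) ≡ 124 (mod 223).
Check: 124² = 15376 ≡ 212 (mod 223). The two roots are 99 and 124.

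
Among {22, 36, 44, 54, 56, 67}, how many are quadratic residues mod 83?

2

(22/83) = -1 → non-residue.
(36/83) = +1 → QR.
(44/83) = +1 → QR.
(54/83) = -1 → non-residue.
(56/83) = -1 → non-residue.
(67/83) = -1 → non-residue.
Total quadratic residues among the 6: 2.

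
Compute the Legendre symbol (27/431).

1

Euler's criterion: (27/431) ≡ 27^215 (mod 431).
27^2 ≡ 298 (mod 431)
27^4 ≡ 18 (mod 431)
27^8 ≡ 324 (mod 431)
27^16 ≡ 243 (mod 431)
27^32 ≡ 2 (mod 431)
27^64 ≡ 4 (mod 431)
27^128 ≡ 16 (mod 431)
27^215 = 27^(128+64+16+4+2+1) ≡ 1 (mod 431).
Result is 1, so (27/431) = 1.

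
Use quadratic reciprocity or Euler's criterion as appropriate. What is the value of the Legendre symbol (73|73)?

0

First reduce: 73 ≡ 0 (mod 73).
Top reduces to 0: gcd > 1, so the symbol is 0.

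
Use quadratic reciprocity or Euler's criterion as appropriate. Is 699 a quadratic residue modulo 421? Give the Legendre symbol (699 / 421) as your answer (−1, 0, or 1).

-1

First reduce: 699 ≡ 278 (mod 421).
Pull out 2: since 421 ≡ 5 (mod 8), (2/421) = -1.
Reciprocity: 139 ≡ 3 and 421 ≡ 1 (mod 4), so (139/421) = +(421/139).
Reduce top mod 139: now compute (4/139).
Pull out 2^2: since 139 ≡ 3 (mod 8), (2/139) = -1, so (2/139)^2 = +1.
Reached (1/139) = 1. Collecting the sign flips along the way, the symbol is -1.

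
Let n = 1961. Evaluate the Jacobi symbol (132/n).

-1

Pull out 2^2: since 1961 ≡ 1 (mod 8), (2/1961) = +1, so (2/1961)^2 = +1.
Reciprocity: 33 ≡ 1 and 1961 ≡ 1 (mod 4), so (33/1961) = +(1961/33).
Reduce top mod 33: now compute (14/33).
Pull out 2: since 33 ≡ 1 (mod 8), (2/33) = +1.
Reciprocity: 7 ≡ 3 and 33 ≡ 1 (mod 4), so (7/33) = +(33/7).
Reduce top mod 7: now compute (5/7).
Reciprocity: 5 ≡ 1 and 7 ≡ 3 (mod 4), so (5/7) = +(7/5).
Reduce top mod 5: now compute (2/5).
Pull out 2: since 5 ≡ 5 (mod 8), (2/5) = -1.
Reached (1/5) = 1. Collecting the sign flips along the way, the symbol is -1.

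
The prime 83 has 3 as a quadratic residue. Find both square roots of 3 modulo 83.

13, 70

Since 83 ≡ 3 (mod 4), a square root of 3 is 3^((83+1)/4) = 3^21 mod 83.
Repeated squaring: 3^2≡9, 3^4≡81, 3^8≡4, 3^16≡16 (mod 83).
3^21 = 3^(16+4+1) ≡ 70 (mod 83).
Check: 70² = 4900 ≡ 3 (mod 83). The two roots are 13 and 70.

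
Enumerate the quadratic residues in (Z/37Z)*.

Square k = 1,…,18 (k and 37−k give the same square):
1²=1, 2²=4, 3²=9, 4²=16, 5²=25, 6²=36, 7²≡12, 8²≡27, 9²≡7, 10²≡26, 11²≡10, 12²≡33, 13²≡21, 14²≡11, 15²≡3, 16²≡34, 17²≡30, 18²≡28 (mod 37).
So the quadratic residues mod 37 are {1, 3, 4, 7, 9, 10, 11, 12, 16, 21, 25, 26, 27, 28, 30, 33, 34, 36}.

1 3 4 7 9 10 11 12 16 21 25 26 27 28 30 33 34 36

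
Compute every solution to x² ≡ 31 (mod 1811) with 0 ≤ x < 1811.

472, 1339

Since 1811 ≡ 3 (mod 4), a square root of 31 is 31^((1811+1)/4) = 31^453 mod 1811.
Repeated squaring: 31^2≡961, 31^4≡1722, 31^8≡677, 31^16≡146, 31^32≡1395, 31^64≡1011, 31^128≡717, 31^256≡1576 (mod 1811).
31^453 = 31^(256+128+64+4+1) ≡ 472 (mod 1811).
Check: 472² = 222784 ≡ 31 (mod 1811). The two roots are 472 and 1339.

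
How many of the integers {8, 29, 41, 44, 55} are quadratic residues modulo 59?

(8/59) = -1 → non-residue.
(29/59) = +1 → QR.
(41/59) = +1 → QR.
(44/59) = -1 → non-residue.
(55/59) = -1 → non-residue.
Total quadratic residues among the 5: 2.

2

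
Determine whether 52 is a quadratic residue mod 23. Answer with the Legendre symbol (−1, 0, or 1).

First reduce: 52 ≡ 6 (mod 23).
Pull out 2: since 23 ≡ 7 (mod 8), (2/23) = +1.
Reciprocity: 3 ≡ 3 and 23 ≡ 3 (mod 4), so (3/23) = −(23/3).
Reduce top mod 3: now compute (2/3).
Pull out 2: since 3 ≡ 3 (mod 8), (2/3) = -1.
Reached (1/3) = 1. Collecting the sign flips along the way, the symbol is +1.

1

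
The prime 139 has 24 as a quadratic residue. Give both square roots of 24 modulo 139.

21, 118

Since 139 ≡ 3 (mod 4), a square root of 24 is 24^((139+1)/4) = 24^35 mod 139.
Repeated squaring: 24^2≡20, 24^4≡122, 24^8≡11, 24^16≡121, 24^32≡46 (mod 139).
24^35 = 24^(32+2+1) ≡ 118 (mod 139).
Check: 118² = 13924 ≡ 24 (mod 139). The two roots are 21 and 118.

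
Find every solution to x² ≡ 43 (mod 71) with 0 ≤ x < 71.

Since 71 ≡ 3 (mod 4), a square root of 43 is 43^((71+1)/4) = 43^18 mod 71.
Repeated squaring: 43^2≡3, 43^4≡9, 43^8≡10, 43^16≡29 (mod 71).
43^18 = 43^(16+2) ≡ 16 (mod 71).
Check: 16² = 256 ≡ 43 (mod 71). The two roots are 16 and 55.

16, 55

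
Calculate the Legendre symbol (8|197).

-1

Pull out 2^3: since 197 ≡ 5 (mod 8), (2/197) = -1, so (2/197)^3 = -1.
Reached (1/197) = 1. Collecting the sign flips along the way, the symbol is -1.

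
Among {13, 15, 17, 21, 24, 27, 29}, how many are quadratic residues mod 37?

2

(13/37) = -1 → non-residue.
(15/37) = -1 → non-residue.
(17/37) = -1 → non-residue.
(21/37) = +1 → QR.
(24/37) = -1 → non-residue.
(27/37) = +1 → QR.
(29/37) = -1 → non-residue.
Total quadratic residues among the 7: 2.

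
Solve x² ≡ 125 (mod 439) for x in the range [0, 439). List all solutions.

183, 256

Since 439 ≡ 3 (mod 4), a square root of 125 is 125^((439+1)/4) = 125^110 mod 439.
Repeated squaring: 125^2≡260, 125^4≡433, 125^8≡36, 125^16≡418, 125^32≡2, 125^64≡4 (mod 439).
125^110 = 125^(64+32+8+4+2) ≡ 256 (mod 439).
Check: 256² = 65536 ≡ 125 (mod 439). The two roots are 183 and 256.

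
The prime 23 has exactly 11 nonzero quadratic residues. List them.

1,2,3,4,6,8,9,12,13,16,18

Square k = 1,…,11 (k and 23−k give the same square):
1²=1, 2²=4, 3²=9, 4²=16, 5²≡2, 6²≡13, 7²≡3, 8²≡18, 9²≡12, 10²≡8, 11²≡6 (mod 23).
So the quadratic residues mod 23 are {1, 2, 3, 4, 6, 8, 9, 12, 13, 16, 18}.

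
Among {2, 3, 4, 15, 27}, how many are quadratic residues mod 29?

(2/29) = -1 → non-residue.
(3/29) = -1 → non-residue.
(4/29) = +1 → QR.
(15/29) = -1 → non-residue.
(27/29) = -1 → non-residue.
Total quadratic residues among the 5: 1.

1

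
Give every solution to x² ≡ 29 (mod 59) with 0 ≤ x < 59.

Since 59 ≡ 3 (mod 4), a square root of 29 is 29^((59+1)/4) = 29^15 mod 59.
Repeated squaring: 29^2≡15, 29^4≡48, 29^8≡3 (mod 59).
29^15 = 29^(8+4+2+1) ≡ 41 (mod 59).
Check: 41² = 1681 ≡ 29 (mod 59). The two roots are 18 and 41.

18, 41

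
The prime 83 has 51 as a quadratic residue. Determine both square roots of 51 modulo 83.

36, 47

Since 83 ≡ 3 (mod 4), a square root of 51 is 51^((83+1)/4) = 51^21 mod 83.
Repeated squaring: 51^2≡28, 51^4≡37, 51^8≡41, 51^16≡21 (mod 83).
51^21 = 51^(16+4+1) ≡ 36 (mod 83).
Check: 36² = 1296 ≡ 51 (mod 83). The two roots are 36 and 47.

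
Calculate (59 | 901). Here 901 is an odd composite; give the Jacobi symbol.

1

Reciprocity: 59 ≡ 3 and 901 ≡ 1 (mod 4), so (59/901) = +(901/59).
Reduce top mod 59: now compute (16/59).
Pull out 2^4: since 59 ≡ 3 (mod 8), (2/59) = -1, so (2/59)^4 = +1.
Reached (1/59) = 1. Collecting the sign flips along the way, the symbol is +1.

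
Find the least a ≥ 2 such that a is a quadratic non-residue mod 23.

5

(2/23) = +1, so 2 is a residue.
(3/23) = +1, so 3 is a residue.
(4/23) = +1, so 4 is a residue.
(5/23) = −1, so 5 is the smallest positive non-residue mod 23.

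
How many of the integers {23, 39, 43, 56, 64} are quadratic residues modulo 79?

(23/79) = +1 → QR.
(39/79) = -1 → non-residue.
(43/79) = -1 → non-residue.
(56/79) = -1 → non-residue.
(64/79) = +1 → QR.
Total quadratic residues among the 5: 2.

2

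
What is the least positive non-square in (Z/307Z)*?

(2/307) = −1, so 2 is the smallest positive non-residue mod 307.

2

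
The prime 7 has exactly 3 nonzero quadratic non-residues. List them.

3, 5, 6

Square k = 1,…,3 (k and 7−k give the same square):
1²=1, 2²=4, 3²≡2 (mod 7).
The residues are {1, 2, 4}; the non-residues are the remaining 3 nonzero classes.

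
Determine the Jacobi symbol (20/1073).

Pull out 2^2: since 1073 ≡ 1 (mod 8), (2/1073) = +1, so (2/1073)^2 = +1.
Reciprocity: 5 ≡ 1 and 1073 ≡ 1 (mod 4), so (5/1073) = +(1073/5).
Reduce top mod 5: now compute (3/5).
Reciprocity: 3 ≡ 3 and 5 ≡ 1 (mod 4), so (3/5) = +(5/3).
Reduce top mod 3: now compute (2/3).
Pull out 2: since 3 ≡ 3 (mod 8), (2/3) = -1.
Reached (1/3) = 1. Collecting the sign flips along the way, the symbol is -1.

-1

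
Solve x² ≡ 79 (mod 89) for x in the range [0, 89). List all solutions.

41, 48

89 ≡ 1 (mod 4), so we find a root by search.
Trying successive values, 41² = 1681 ≡ 79 (mod 89). The other root is 89 − 41 = 48.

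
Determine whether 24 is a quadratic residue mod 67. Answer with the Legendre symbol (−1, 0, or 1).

1

Pull out 2^3: since 67 ≡ 3 (mod 8), (2/67) = -1, so (2/67)^3 = -1.
Reciprocity: 3 ≡ 3 and 67 ≡ 3 (mod 4), so (3/67) = −(67/3).
Reduce top mod 3: now compute (1/3).
Reached (1/3) = 1. Collecting the sign flips along the way, the symbol is +1.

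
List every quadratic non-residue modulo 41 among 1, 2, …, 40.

Square k = 1,…,20 (k and 41−k give the same square):
1²=1, 2²=4, 3²=9, 4²=16, 5²=25, 6²=36, 7²≡8, 8²≡23, 9²≡40, 10²≡18, 11²≡39, 12²≡21, 13²≡5, 14²≡32, 15²≡20, 16²≡10, 17²≡2, 18²≡37, 19²≡33, 20²≡31 (mod 41).
The residues are {1, 2, 4, 5, 8, 9, 10, 16, 18, 20, 21, 23, 25, 31, 32, 33, 36, 37, 39, 40}; the non-residues are the remaining 20 nonzero classes.

3, 6, 7, 11, 12, 13, 14, 15, 17, 19, 22, 24, 26, 27, 28, 29, 30, 34, 35, 38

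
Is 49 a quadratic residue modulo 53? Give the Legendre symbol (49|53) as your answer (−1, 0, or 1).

1

Reciprocity: 49 ≡ 1 and 53 ≡ 1 (mod 4), so (49/53) = +(53/49).
Reduce top mod 49: now compute (4/49).
Pull out 2^2: since 49 ≡ 1 (mod 8), (2/49) = +1, so (2/49)^2 = +1.
Reached (1/49) = 1. Collecting the sign flips along the way, the symbol is +1.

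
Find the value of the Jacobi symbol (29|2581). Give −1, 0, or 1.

0

Reciprocity: 29 ≡ 1 and 2581 ≡ 1 (mod 4), so (29/2581) = +(2581/29).
Reduce top mod 29: now compute (0/29).
Top reduces to 0: gcd > 1, so the symbol is 0.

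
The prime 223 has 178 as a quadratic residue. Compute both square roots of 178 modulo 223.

Since 223 ≡ 3 (mod 4), a square root of 178 is 178^((223+1)/4) = 178^56 mod 223.
Repeated squaring: 178^2≡18, 178^4≡101, 178^8≡166, 178^16≡127, 178^32≡73 (mod 223).
178^56 = 178^(32+16+8) ≡ 63 (mod 223).
Check: 63² = 3969 ≡ 178 (mod 223). The two roots are 63 and 160.

63, 160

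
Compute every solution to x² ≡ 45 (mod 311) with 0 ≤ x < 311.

40, 271

Since 311 ≡ 3 (mod 4), a square root of 45 is 45^((311+1)/4) = 45^78 mod 311.
Repeated squaring: 45^2≡159, 45^4≡90, 45^8≡14, 45^16≡196, 45^32≡163, 45^64≡134 (mod 311).
45^78 = 45^(64+8+4+2) ≡ 40 (mod 311).
Check: 40² = 1600 ≡ 45 (mod 311). The two roots are 40 and 271.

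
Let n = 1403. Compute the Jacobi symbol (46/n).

Pull out 2: since 1403 ≡ 3 (mod 8), (2/1403) = -1.
Reciprocity: 23 ≡ 3 and 1403 ≡ 3 (mod 4), so (23/1403) = −(1403/23).
Reduce top mod 23: now compute (0/23).
Top reduces to 0: gcd > 1, so the symbol is 0.

0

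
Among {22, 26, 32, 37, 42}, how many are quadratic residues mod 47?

(22/47) = -1 → non-residue.
(26/47) = -1 → non-residue.
(32/47) = +1 → QR.
(37/47) = +1 → QR.
(42/47) = +1 → QR.
Total quadratic residues among the 5: 3.

3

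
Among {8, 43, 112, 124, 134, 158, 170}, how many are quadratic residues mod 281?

6

(8/281) = +1 → QR.
(43/281) = +1 → QR.
(112/281) = +1 → QR.
(124/281) = +1 → QR.
(134/281) = -1 → non-residue.
(158/281) = +1 → QR.
(170/281) = +1 → QR.
Total quadratic residues among the 7: 6.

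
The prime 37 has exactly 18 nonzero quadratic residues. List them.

Square k = 1,…,18 (k and 37−k give the same square):
1²=1, 2²=4, 3²=9, 4²=16, 5²=25, 6²=36, 7²≡12, 8²≡27, 9²≡7, 10²≡26, 11²≡10, 12²≡33, 13²≡21, 14²≡11, 15²≡3, 16²≡34, 17²≡30, 18²≡28 (mod 37).
So the quadratic residues mod 37 are {1, 3, 4, 7, 9, 10, 11, 12, 16, 21, 25, 26, 27, 28, 30, 33, 34, 36}.

1, 3, 4, 7, 9, 10, 11, 12, 16, 21, 25, 26, 27, 28, 30, 33, 34, 36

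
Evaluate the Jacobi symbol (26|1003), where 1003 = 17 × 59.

1

Pull out 2: since 1003 ≡ 3 (mod 8), (2/1003) = -1.
Reciprocity: 13 ≡ 1 and 1003 ≡ 3 (mod 4), so (13/1003) = +(1003/13).
Reduce top mod 13: now compute (2/13).
Pull out 2: since 13 ≡ 5 (mod 8), (2/13) = -1.
Reached (1/13) = 1. Collecting the sign flips along the way, the symbol is +1.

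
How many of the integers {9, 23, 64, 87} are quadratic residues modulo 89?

(9/89) = +1 → QR.
(23/89) = -1 → non-residue.
(64/89) = +1 → QR.
(87/89) = +1 → QR.
Total quadratic residues among the 4: 3.

3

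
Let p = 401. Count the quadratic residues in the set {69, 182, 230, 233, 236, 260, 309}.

(69/401) = +1 → QR.
(182/401) = -1 → non-residue.
(230/401) = -1 → non-residue.
(233/401) = -1 → non-residue.
(236/401) = -1 → non-residue.
(260/401) = -1 → non-residue.
(309/401) = -1 → non-residue.
Total quadratic residues among the 7: 1.

1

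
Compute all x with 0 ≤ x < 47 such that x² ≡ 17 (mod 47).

Since 47 ≡ 3 (mod 4), a square root of 17 is 17^((47+1)/4) = 17^12 mod 47.
Repeated squaring: 17^2≡7, 17^4≡2, 17^8≡4 (mod 47).
17^12 = 17^(8+4) ≡ 8 (mod 47).
Check: 8² = 64 ≡ 17 (mod 47). The two roots are 8 and 39.

8, 39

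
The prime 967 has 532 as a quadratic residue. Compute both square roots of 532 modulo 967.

188, 779

Since 967 ≡ 3 (mod 4), a square root of 532 is 532^((967+1)/4) = 532^242 mod 967.
Repeated squaring: 532^2≡660, 532^4≡450, 532^8≡397, 532^16≡955, 532^32≡144, 532^64≡429, 532^128≡311 (mod 967).
532^242 = 532^(128+64+32+16+2) ≡ 779 (mod 967).
Check: 779² = 606841 ≡ 532 (mod 967). The two roots are 188 and 779.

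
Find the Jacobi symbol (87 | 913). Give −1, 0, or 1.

-1

Reciprocity: 87 ≡ 3 and 913 ≡ 1 (mod 4), so (87/913) = +(913/87).
Reduce top mod 87: now compute (43/87).
Reciprocity: 43 ≡ 3 and 87 ≡ 3 (mod 4), so (43/87) = −(87/43).
Reduce top mod 43: now compute (1/43).
Reached (1/43) = 1. Collecting the sign flips along the way, the symbol is -1.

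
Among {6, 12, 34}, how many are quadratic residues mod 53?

(6/53) = +1 → QR.
(12/53) = -1 → non-residue.
(34/53) = -1 → non-residue.
Total quadratic residues among the 3: 1.

1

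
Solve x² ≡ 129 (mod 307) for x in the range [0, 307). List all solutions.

71, 236

Since 307 ≡ 3 (mod 4), a square root of 129 is 129^((307+1)/4) = 129^77 mod 307.
Repeated squaring: 129^2≡63, 129^4≡285, 129^8≡177, 129^16≡15, 129^32≡225, 129^64≡277 (mod 307).
129^77 = 129^(64+8+4+1) ≡ 71 (mod 307).
Check: 71² = 5041 ≡ 129 (mod 307). The two roots are 71 and 236.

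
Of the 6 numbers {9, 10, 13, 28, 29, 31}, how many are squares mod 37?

(9/37) = +1 → QR.
(10/37) = +1 → QR.
(13/37) = -1 → non-residue.
(28/37) = +1 → QR.
(29/37) = -1 → non-residue.
(31/37) = -1 → non-residue.
Total quadratic residues among the 6: 3.

3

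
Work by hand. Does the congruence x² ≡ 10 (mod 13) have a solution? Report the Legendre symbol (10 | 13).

1

Pull out 2: since 13 ≡ 5 (mod 8), (2/13) = -1.
Reciprocity: 5 ≡ 1 and 13 ≡ 1 (mod 4), so (5/13) = +(13/5).
Reduce top mod 5: now compute (3/5).
Reciprocity: 3 ≡ 3 and 5 ≡ 1 (mod 4), so (3/5) = +(5/3).
Reduce top mod 3: now compute (2/3).
Pull out 2: since 3 ≡ 3 (mod 8), (2/3) = -1.
Reached (1/3) = 1. Collecting the sign flips along the way, the symbol is +1.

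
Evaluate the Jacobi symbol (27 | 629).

Reciprocity: 27 ≡ 3 and 629 ≡ 1 (mod 4), so (27/629) = +(629/27).
Reduce top mod 27: now compute (8/27).
Pull out 2^3: since 27 ≡ 3 (mod 8), (2/27) = -1, so (2/27)^3 = -1.
Reached (1/27) = 1. Collecting the sign flips along the way, the symbol is -1.

-1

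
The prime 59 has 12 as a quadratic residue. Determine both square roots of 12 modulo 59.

22, 37

Since 59 ≡ 3 (mod 4), a square root of 12 is 12^((59+1)/4) = 12^15 mod 59.
Repeated squaring: 12^2≡26, 12^4≡27, 12^8≡21 (mod 59).
12^15 = 12^(8+4+2+1) ≡ 22 (mod 59).
Check: 22² = 484 ≡ 12 (mod 59). The two roots are 22 and 37.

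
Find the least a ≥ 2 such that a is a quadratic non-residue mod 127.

3

(2/127) = +1, so 2 is a residue.
(3/127) = −1, so 3 is the smallest positive non-residue mod 127.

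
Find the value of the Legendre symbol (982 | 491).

First reduce: 982 ≡ 0 (mod 491).
Top reduces to 0: gcd > 1, so the symbol is 0.

0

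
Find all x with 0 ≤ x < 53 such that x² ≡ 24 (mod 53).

17, 36

53 ≡ 1 (mod 4), so we find a root by search.
Trying successive values, 17² = 289 ≡ 24 (mod 53). The other root is 53 − 17 = 36.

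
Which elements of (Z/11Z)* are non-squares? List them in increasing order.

Square k = 1,…,5 (k and 11−k give the same square):
1²=1, 2²=4, 3²=9, 4²≡5, 5²≡3 (mod 11).
The residues are {1, 3, 4, 5, 9}; the non-residues are the remaining 5 nonzero classes.

2, 6, 7, 8, 10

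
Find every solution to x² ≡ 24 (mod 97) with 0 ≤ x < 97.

11, 86

97 ≡ 1 (mod 4), so we find a root by search.
Trying successive values, 11² = 121 ≡ 24 (mod 97). The other root is 97 − 11 = 86.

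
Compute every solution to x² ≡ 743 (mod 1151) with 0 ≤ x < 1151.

Since 1151 ≡ 3 (mod 4), a square root of 743 is 743^((1151+1)/4) = 743^288 mod 1151.
Repeated squaring: 743^2≡720, 743^4≡450, 743^8≡1075, 743^16≡21, 743^32≡441, 743^64≡1113, 743^128≡293, 743^256≡675 (mod 1151).
743^288 = 743^(256+32) ≡ 717 (mod 1151).
Check: 717² = 514089 ≡ 743 (mod 1151). The two roots are 434 and 717.

434, 717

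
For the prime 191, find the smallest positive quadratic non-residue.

(2/191) = +1, so 2 is a residue.
(3/191) = +1, so 3 is a residue.
(4/191) = +1, so 4 is a residue.
(5/191) = +1, so 5 is a residue.
(6/191) = +1, so 6 is a residue.
(7/191) = −1, so 7 is the smallest positive non-residue mod 191.

7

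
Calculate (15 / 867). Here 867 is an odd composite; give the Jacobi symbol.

0

Reciprocity: 15 ≡ 3 and 867 ≡ 3 (mod 4), so (15/867) = −(867/15).
Reduce top mod 15: now compute (12/15).
Pull out 2^2: since 15 ≡ 7 (mod 8), (2/15) = +1, so (2/15)^2 = +1.
Reciprocity: 3 ≡ 3 and 15 ≡ 3 (mod 4), so (3/15) = −(15/3).
Reduce top mod 3: now compute (0/3).
Top reduces to 0: gcd > 1, so the symbol is 0.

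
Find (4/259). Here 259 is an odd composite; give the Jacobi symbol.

1

Pull out 2^2: since 259 ≡ 3 (mod 8), (2/259) = -1, so (2/259)^2 = +1.
Reached (1/259) = 1. Collecting the sign flips along the way, the symbol is +1.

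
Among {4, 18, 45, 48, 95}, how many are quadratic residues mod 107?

(4/107) = +1 → QR.
(18/107) = -1 → non-residue.
(45/107) = -1 → non-residue.
(48/107) = +1 → QR.
(95/107) = -1 → non-residue.
Total quadratic residues among the 5: 2.

2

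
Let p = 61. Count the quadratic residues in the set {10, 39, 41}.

(10/61) = -1 → non-residue.
(39/61) = +1 → QR.
(41/61) = +1 → QR.
Total quadratic residues among the 3: 2.

2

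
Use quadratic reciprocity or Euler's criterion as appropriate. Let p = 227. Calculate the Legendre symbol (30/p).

1

Pull out 2: since 227 ≡ 3 (mod 8), (2/227) = -1.
Reciprocity: 15 ≡ 3 and 227 ≡ 3 (mod 4), so (15/227) = −(227/15).
Reduce top mod 15: now compute (2/15).
Pull out 2: since 15 ≡ 7 (mod 8), (2/15) = +1.
Reached (1/15) = 1. Collecting the sign flips along the way, the symbol is +1.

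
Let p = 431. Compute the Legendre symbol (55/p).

Reciprocity: 55 ≡ 3 and 431 ≡ 3 (mod 4), so (55/431) = −(431/55).
Reduce top mod 55: now compute (46/55).
Pull out 2: since 55 ≡ 7 (mod 8), (2/55) = +1.
Reciprocity: 23 ≡ 3 and 55 ≡ 3 (mod 4), so (23/55) = −(55/23).
Reduce top mod 23: now compute (9/23).
Reciprocity: 9 ≡ 1 and 23 ≡ 3 (mod 4), so (9/23) = +(23/9).
Reduce top mod 9: now compute (5/9).
Reciprocity: 5 ≡ 1 and 9 ≡ 1 (mod 4), so (5/9) = +(9/5).
Reduce top mod 5: now compute (4/5).
Pull out 2^2: since 5 ≡ 5 (mod 8), (2/5) = -1, so (2/5)^2 = +1.
Reached (1/5) = 1. Collecting the sign flips along the way, the symbol is +1.

1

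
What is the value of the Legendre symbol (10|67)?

Euler's criterion: (10/67) ≡ 10^33 (mod 67).
10^2 ≡ 33 (mod 67)
10^4 ≡ 17 (mod 67)
10^8 ≡ 21 (mod 67)
10^16 ≡ 39 (mod 67)
10^32 ≡ 47 (mod 67)
10^33 = 10^(32+1) ≡ 1 (mod 67).
Result is 1, so (10/67) = 1.

1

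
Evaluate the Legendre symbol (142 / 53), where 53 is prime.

First reduce: 142 ≡ 36 (mod 53).
Pull out 2^2: since 53 ≡ 5 (mod 8), (2/53) = -1, so (2/53)^2 = +1.
Reciprocity: 9 ≡ 1 and 53 ≡ 1 (mod 4), so (9/53) = +(53/9).
Reduce top mod 9: now compute (8/9).
Pull out 2^3: since 9 ≡ 1 (mod 8), (2/9) = +1, so (2/9)^3 = +1.
Reached (1/9) = 1. Collecting the sign flips along the way, the symbol is +1.

1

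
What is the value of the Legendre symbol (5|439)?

Reciprocity: 5 ≡ 1 and 439 ≡ 3 (mod 4), so (5/439) = +(439/5).
Reduce top mod 5: now compute (4/5).
Pull out 2^2: since 5 ≡ 5 (mod 8), (2/5) = -1, so (2/5)^2 = +1.
Reached (1/5) = 1. Collecting the sign flips along the way, the symbol is +1.

1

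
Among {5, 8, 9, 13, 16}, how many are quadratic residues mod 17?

4

(5/17) = -1 → non-residue.
(8/17) = +1 → QR.
(9/17) = +1 → QR.
(13/17) = +1 → QR.
(16/17) = +1 → QR.
Total quadratic residues among the 5: 4.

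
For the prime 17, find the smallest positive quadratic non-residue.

3

(2/17) = +1, so 2 is a residue.
(3/17) = −1, so 3 is the smallest positive non-residue mod 17.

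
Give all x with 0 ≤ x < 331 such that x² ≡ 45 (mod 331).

Since 331 ≡ 3 (mod 4), a square root of 45 is 45^((331+1)/4) = 45^83 mod 331.
Repeated squaring: 45^2≡39, 45^4≡197, 45^8≡82, 45^16≡104, 45^32≡224, 45^64≡195 (mod 331).
45^83 = 45^(64+16+2+1) ≡ 294 (mod 331).
Check: 294² = 86436 ≡ 45 (mod 331). The two roots are 37 and 294.

37, 294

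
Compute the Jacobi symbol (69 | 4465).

1

Reciprocity: 69 ≡ 1 and 4465 ≡ 1 (mod 4), so (69/4465) = +(4465/69).
Reduce top mod 69: now compute (49/69).
Reciprocity: 49 ≡ 1 and 69 ≡ 1 (mod 4), so (49/69) = +(69/49).
Reduce top mod 49: now compute (20/49).
Pull out 2^2: since 49 ≡ 1 (mod 8), (2/49) = +1, so (2/49)^2 = +1.
Reciprocity: 5 ≡ 1 and 49 ≡ 1 (mod 4), so (5/49) = +(49/5).
Reduce top mod 5: now compute (4/5).
Pull out 2^2: since 5 ≡ 5 (mod 8), (2/5) = -1, so (2/5)^2 = +1.
Reached (1/5) = 1. Collecting the sign flips along the way, the symbol is +1.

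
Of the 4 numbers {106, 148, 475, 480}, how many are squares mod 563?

3

(106/563) = +1 → QR.
(148/563) = -1 → non-residue.
(475/563) = +1 → QR.
(480/563) = +1 → QR.
Total quadratic residues among the 4: 3.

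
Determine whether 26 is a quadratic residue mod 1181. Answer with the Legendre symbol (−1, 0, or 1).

1

Euler's criterion: (26/1181) ≡ 26^590 (mod 1181).
26^2 ≡ 676 (mod 1181)
26^4 ≡ 1110 (mod 1181)
26^8 ≡ 317 (mod 1181)
26^16 ≡ 104 (mod 1181)
26^32 ≡ 187 (mod 1181)
26^64 ≡ 720 (mod 1181)
26^128 ≡ 1122 (mod 1181)
26^256 ≡ 1119 (mod 1181)
26^512 ≡ 301 (mod 1181)
26^590 = 26^(512+64+8+4+2) ≡ 1 (mod 1181).
Result is 1, so (26/1181) = 1.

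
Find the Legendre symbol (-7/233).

1

Euler's criterion: (-7/233) ≡ 226^116 (mod 233).
226^2 ≡ 49 (mod 233)
226^4 ≡ 71 (mod 233)
226^8 ≡ 148 (mod 233)
226^16 ≡ 2 (mod 233)
226^32 ≡ 4 (mod 233)
226^64 ≡ 16 (mod 233)
226^116 = 226^(64+32+16+4) ≡ 1 (mod 233).
Result is 1, so (-7/233) = 1.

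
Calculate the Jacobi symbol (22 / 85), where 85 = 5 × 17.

1

Pull out 2: since 85 ≡ 5 (mod 8), (2/85) = -1.
Reciprocity: 11 ≡ 3 and 85 ≡ 1 (mod 4), so (11/85) = +(85/11).
Reduce top mod 11: now compute (8/11).
Pull out 2^3: since 11 ≡ 3 (mod 8), (2/11) = -1, so (2/11)^3 = -1.
Reached (1/11) = 1. Collecting the sign flips along the way, the symbol is +1.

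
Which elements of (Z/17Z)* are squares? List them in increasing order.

1,2,4,8,9,13,15,16

Square k = 1,…,8 (k and 17−k give the same square):
1²=1, 2²=4, 3²=9, 4²=16, 5²≡8, 6²≡2, 7²≡15, 8²≡13 (mod 17).
So the quadratic residues mod 17 are {1, 2, 4, 8, 9, 13, 15, 16}.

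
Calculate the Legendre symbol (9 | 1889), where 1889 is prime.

Reciprocity: 9 ≡ 1 and 1889 ≡ 1 (mod 4), so (9/1889) = +(1889/9).
Reduce top mod 9: now compute (8/9).
Pull out 2^3: since 9 ≡ 1 (mod 8), (2/9) = +1, so (2/9)^3 = +1.
Reached (1/9) = 1. Collecting the sign flips along the way, the symbol is +1.

1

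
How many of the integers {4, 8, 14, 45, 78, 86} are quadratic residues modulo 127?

2

(4/127) = +1 → QR.
(8/127) = +1 → QR.
(14/127) = -1 → non-residue.
(45/127) = -1 → non-residue.
(78/127) = -1 → non-residue.
(86/127) = -1 → non-residue.
Total quadratic residues among the 6: 2.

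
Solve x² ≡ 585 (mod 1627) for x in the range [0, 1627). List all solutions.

398, 1229

Since 1627 ≡ 3 (mod 4), a square root of 585 is 585^((1627+1)/4) = 585^407 mod 1627.
Repeated squaring: 585^2≡555, 585^4≡522, 585^8≡775, 585^16≡262, 585^32≡310, 585^64≡107, 585^128≡60, 585^256≡346 (mod 1627).
585^407 = 585^(256+128+16+4+2+1) ≡ 398 (mod 1627).
Check: 398² = 158404 ≡ 585 (mod 1627). The two roots are 398 and 1229.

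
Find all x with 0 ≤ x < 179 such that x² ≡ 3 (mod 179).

Since 179 ≡ 3 (mod 4), a square root of 3 is 3^((179+1)/4) = 3^45 mod 179.
Repeated squaring: 3^2≡9, 3^4≡81, 3^8≡117, 3^16≡85, 3^32≡65 (mod 179).
3^45 = 3^(32+8+4+1) ≡ 19 (mod 179).
Check: 19² = 361 ≡ 3 (mod 179). The two roots are 19 and 160.

19, 160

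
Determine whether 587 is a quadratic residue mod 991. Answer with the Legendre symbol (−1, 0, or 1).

-1

Reciprocity: 587 ≡ 3 and 991 ≡ 3 (mod 4), so (587/991) = −(991/587).
Reduce top mod 587: now compute (404/587).
Pull out 2^2: since 587 ≡ 3 (mod 8), (2/587) = -1, so (2/587)^2 = +1.
Reciprocity: 101 ≡ 1 and 587 ≡ 3 (mod 4), so (101/587) = +(587/101).
Reduce top mod 101: now compute (82/101).
Pull out 2: since 101 ≡ 5 (mod 8), (2/101) = -1.
Reciprocity: 41 ≡ 1 and 101 ≡ 1 (mod 4), so (41/101) = +(101/41).
Reduce top mod 41: now compute (19/41).
Reciprocity: 19 ≡ 3 and 41 ≡ 1 (mod 4), so (19/41) = +(41/19).
Reduce top mod 19: now compute (3/19).
Reciprocity: 3 ≡ 3 and 19 ≡ 3 (mod 4), so (3/19) = −(19/3).
Reduce top mod 3: now compute (1/3).
Reached (1/3) = 1. Collecting the sign flips along the way, the symbol is -1.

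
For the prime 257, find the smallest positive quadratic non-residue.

3

(2/257) = +1, so 2 is a residue.
(3/257) = −1, so 3 is the smallest positive non-residue mod 257.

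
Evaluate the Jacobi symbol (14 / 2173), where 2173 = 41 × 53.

1

Pull out 2: since 2173 ≡ 5 (mod 8), (2/2173) = -1.
Reciprocity: 7 ≡ 3 and 2173 ≡ 1 (mod 4), so (7/2173) = +(2173/7).
Reduce top mod 7: now compute (3/7).
Reciprocity: 3 ≡ 3 and 7 ≡ 3 (mod 4), so (3/7) = −(7/3).
Reduce top mod 3: now compute (1/3).
Reached (1/3) = 1. Collecting the sign flips along the way, the symbol is +1.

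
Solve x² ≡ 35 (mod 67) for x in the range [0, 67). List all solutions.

Since 67 ≡ 3 (mod 4), a square root of 35 is 35^((67+1)/4) = 35^17 mod 67.
Repeated squaring: 35^2≡19, 35^4≡26, 35^8≡6, 35^16≡36 (mod 67).
35^17 = 35^(16+1) ≡ 54 (mod 67).
Check: 54² = 2916 ≡ 35 (mod 67). The two roots are 13 and 54.

13, 54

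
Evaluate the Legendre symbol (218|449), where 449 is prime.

Euler's criterion: (218/449) ≡ 218^224 (mod 449).
218^2 ≡ 379 (mod 449)
218^4 ≡ 410 (mod 449)
218^8 ≡ 174 (mod 449)
218^16 ≡ 193 (mod 449)
218^32 ≡ 431 (mod 449)
218^64 ≡ 324 (mod 449)
218^128 ≡ 359 (mod 449)
218^224 = 218^(128+64+32) ≡ 448 (mod 449).
Result is 448 ≡ −1, so (218/449) = −1.

-1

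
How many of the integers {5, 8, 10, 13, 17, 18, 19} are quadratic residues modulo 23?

3

(5/23) = -1 → non-residue.
(8/23) = +1 → QR.
(10/23) = -1 → non-residue.
(13/23) = +1 → QR.
(17/23) = -1 → non-residue.
(18/23) = +1 → QR.
(19/23) = -1 → non-residue.
Total quadratic residues among the 7: 3.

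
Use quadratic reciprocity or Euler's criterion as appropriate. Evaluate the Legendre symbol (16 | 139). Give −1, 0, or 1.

Euler's criterion: (16/139) ≡ 16^69 (mod 139).
16^2 ≡ 117 (mod 139)
16^4 ≡ 67 (mod 139)
16^8 ≡ 41 (mod 139)
16^16 ≡ 13 (mod 139)
16^32 ≡ 30 (mod 139)
16^64 ≡ 66 (mod 139)
16^69 = 16^(64+4+1) ≡ 1 (mod 139).
Result is 1, so (16/139) = 1.

1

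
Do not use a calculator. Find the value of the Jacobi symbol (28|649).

-1

Pull out 2^2: since 649 ≡ 1 (mod 8), (2/649) = +1, so (2/649)^2 = +1.
Reciprocity: 7 ≡ 3 and 649 ≡ 1 (mod 4), so (7/649) = +(649/7).
Reduce top mod 7: now compute (5/7).
Reciprocity: 5 ≡ 1 and 7 ≡ 3 (mod 4), so (5/7) = +(7/5).
Reduce top mod 5: now compute (2/5).
Pull out 2: since 5 ≡ 5 (mod 8), (2/5) = -1.
Reached (1/5) = 1. Collecting the sign flips along the way, the symbol is -1.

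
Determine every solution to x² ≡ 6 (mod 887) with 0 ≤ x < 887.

318, 569

Since 887 ≡ 3 (mod 4), a square root of 6 is 6^((887+1)/4) = 6^222 mod 887.
Repeated squaring: 6^2≡36, 6^4≡409, 6^8≡525, 6^16≡655, 6^32≡604, 6^64≡259, 6^128≡556 (mod 887).
6^222 = 6^(128+64+16+8+4+2) ≡ 569 (mod 887).
Check: 569² = 323761 ≡ 6 (mod 887). The two roots are 318 and 569.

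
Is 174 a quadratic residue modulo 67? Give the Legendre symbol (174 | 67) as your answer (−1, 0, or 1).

1

First reduce: 174 ≡ 40 (mod 67).
Pull out 2^3: since 67 ≡ 3 (mod 8), (2/67) = -1, so (2/67)^3 = -1.
Reciprocity: 5 ≡ 1 and 67 ≡ 3 (mod 4), so (5/67) = +(67/5).
Reduce top mod 5: now compute (2/5).
Pull out 2: since 5 ≡ 5 (mod 8), (2/5) = -1.
Reached (1/5) = 1. Collecting the sign flips along the way, the symbol is +1.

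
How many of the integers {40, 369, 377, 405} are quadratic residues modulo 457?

(40/457) = -1 → non-residue.
(369/457) = -1 → non-residue.
(377/457) = -1 → non-residue.
(405/457) = -1 → non-residue.
Total quadratic residues among the 4: 0.

0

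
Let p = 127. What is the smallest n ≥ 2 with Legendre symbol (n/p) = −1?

3

(2/127) = +1, so 2 is a residue.
(3/127) = −1, so 3 is the smallest positive non-residue mod 127.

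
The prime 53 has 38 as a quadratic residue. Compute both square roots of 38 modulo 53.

12, 41

53 ≡ 1 (mod 4), so we find a root by search.
Trying successive values, 12² = 144 ≡ 38 (mod 53). The other root is 53 − 12 = 41.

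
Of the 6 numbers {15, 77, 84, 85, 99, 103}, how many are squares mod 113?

(15/113) = +1 → QR.
(77/113) = +1 → QR.
(84/113) = -1 → non-residue.
(85/113) = +1 → QR.
(99/113) = +1 → QR.
(103/113) = -1 → non-residue.
Total quadratic residues among the 6: 4.

4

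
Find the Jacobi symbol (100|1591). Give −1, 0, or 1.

1

Pull out 2^2: since 1591 ≡ 7 (mod 8), (2/1591) = +1, so (2/1591)^2 = +1.
Reciprocity: 25 ≡ 1 and 1591 ≡ 3 (mod 4), so (25/1591) = +(1591/25).
Reduce top mod 25: now compute (16/25).
Pull out 2^4: since 25 ≡ 1 (mod 8), (2/25) = +1, so (2/25)^4 = +1.
Reached (1/25) = 1. Collecting the sign flips along the way, the symbol is +1.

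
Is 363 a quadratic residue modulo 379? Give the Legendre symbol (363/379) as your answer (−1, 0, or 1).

Euler's criterion: (363/379) ≡ 363^189 (mod 379).
363^2 ≡ 256 (mod 379)
363^4 ≡ 348 (mod 379)
363^8 ≡ 203 (mod 379)
363^16 ≡ 277 (mod 379)
363^32 ≡ 171 (mod 379)
363^64 ≡ 58 (mod 379)
363^128 ≡ 332 (mod 379)
363^189 = 363^(128+32+16+8+4+1) ≡ 378 (mod 379).
Result is 378 ≡ −1, so (363/379) = −1.

-1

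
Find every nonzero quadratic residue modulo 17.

Square k = 1,…,8 (k and 17−k give the same square):
1²=1, 2²=4, 3²=9, 4²=16, 5²≡8, 6²≡2, 7²≡15, 8²≡13 (mod 17).
So the quadratic residues mod 17 are {1, 2, 4, 8, 9, 13, 15, 16}.

1 2 4 8 9 13 15 16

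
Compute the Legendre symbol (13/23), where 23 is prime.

1

Euler's criterion: (13/23) ≡ 13^11 (mod 23).
13^2 ≡ 8 (mod 23)
13^4 ≡ 18 (mod 23)
13^8 ≡ 2 (mod 23)
13^11 = 13^(8+2+1) ≡ 1 (mod 23).
Result is 1, so (13/23) = 1.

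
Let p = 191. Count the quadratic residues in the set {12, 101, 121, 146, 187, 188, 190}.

(12/191) = +1 → QR.
(101/191) = -1 → non-residue.
(121/191) = +1 → QR.
(146/191) = -1 → non-residue.
(187/191) = -1 → non-residue.
(188/191) = -1 → non-residue.
(190/191) = -1 → non-residue.
Total quadratic residues among the 7: 2.

2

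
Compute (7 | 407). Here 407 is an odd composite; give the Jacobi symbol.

-1

Reciprocity: 7 ≡ 3 and 407 ≡ 3 (mod 4), so (7/407) = −(407/7).
Reduce top mod 7: now compute (1/7).
Reached (1/7) = 1. Collecting the sign flips along the way, the symbol is -1.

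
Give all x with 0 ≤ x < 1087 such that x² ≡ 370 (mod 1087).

351, 736

Since 1087 ≡ 3 (mod 4), a square root of 370 is 370^((1087+1)/4) = 370^272 mod 1087.
Repeated squaring: 370^2≡1025, 370^4≡583, 370^8≡745, 370^16≡655, 370^32≡747, 370^64≡378, 370^128≡487, 370^256≡203 (mod 1087).
370^272 = 370^(256+16) ≡ 351 (mod 1087).
Check: 351² = 123201 ≡ 370 (mod 1087). The two roots are 351 and 736.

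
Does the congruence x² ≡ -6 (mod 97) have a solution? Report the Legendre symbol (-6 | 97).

First reduce: -6 ≡ 91 (mod 97).
Reciprocity: 91 ≡ 3 and 97 ≡ 1 (mod 4), so (91/97) = +(97/91).
Reduce top mod 91: now compute (6/91).
Pull out 2: since 91 ≡ 3 (mod 8), (2/91) = -1.
Reciprocity: 3 ≡ 3 and 91 ≡ 3 (mod 4), so (3/91) = −(91/3).
Reduce top mod 3: now compute (1/3).
Reached (1/3) = 1. Collecting the sign flips along the way, the symbol is +1.

1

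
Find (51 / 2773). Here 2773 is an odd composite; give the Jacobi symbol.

1

Reciprocity: 51 ≡ 3 and 2773 ≡ 1 (mod 4), so (51/2773) = +(2773/51).
Reduce top mod 51: now compute (19/51).
Reciprocity: 19 ≡ 3 and 51 ≡ 3 (mod 4), so (19/51) = −(51/19).
Reduce top mod 19: now compute (13/19).
Reciprocity: 13 ≡ 1 and 19 ≡ 3 (mod 4), so (13/19) = +(19/13).
Reduce top mod 13: now compute (6/13).
Pull out 2: since 13 ≡ 5 (mod 8), (2/13) = -1.
Reciprocity: 3 ≡ 3 and 13 ≡ 1 (mod 4), so (3/13) = +(13/3).
Reduce top mod 3: now compute (1/3).
Reached (1/3) = 1. Collecting the sign flips along the way, the symbol is +1.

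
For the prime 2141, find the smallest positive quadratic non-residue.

2

(2/2141) = −1, so 2 is the smallest positive non-residue mod 2141.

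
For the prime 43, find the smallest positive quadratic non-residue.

2

(2/43) = −1, so 2 is the smallest positive non-residue mod 43.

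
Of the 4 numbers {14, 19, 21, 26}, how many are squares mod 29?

0

(14/29) = -1 → non-residue.
(19/29) = -1 → non-residue.
(21/29) = -1 → non-residue.
(26/29) = -1 → non-residue.
Total quadratic residues among the 4: 0.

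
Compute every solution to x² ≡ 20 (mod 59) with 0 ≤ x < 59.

16, 43

Since 59 ≡ 3 (mod 4), a square root of 20 is 20^((59+1)/4) = 20^15 mod 59.
Repeated squaring: 20^2≡46, 20^4≡51, 20^8≡5 (mod 59).
20^15 = 20^(8+4+2+1) ≡ 16 (mod 59).
Check: 16² = 256 ≡ 20 (mod 59). The two roots are 16 and 43.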